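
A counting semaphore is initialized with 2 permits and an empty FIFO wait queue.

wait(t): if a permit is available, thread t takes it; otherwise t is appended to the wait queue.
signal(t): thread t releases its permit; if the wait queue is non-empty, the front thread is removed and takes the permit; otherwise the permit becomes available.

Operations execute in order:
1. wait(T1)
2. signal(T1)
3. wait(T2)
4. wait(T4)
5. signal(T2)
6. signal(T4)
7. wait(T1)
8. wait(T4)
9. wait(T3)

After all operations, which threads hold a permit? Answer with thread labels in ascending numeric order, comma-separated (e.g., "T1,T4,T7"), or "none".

Answer: T1,T4

Derivation:
Step 1: wait(T1) -> count=1 queue=[] holders={T1}
Step 2: signal(T1) -> count=2 queue=[] holders={none}
Step 3: wait(T2) -> count=1 queue=[] holders={T2}
Step 4: wait(T4) -> count=0 queue=[] holders={T2,T4}
Step 5: signal(T2) -> count=1 queue=[] holders={T4}
Step 6: signal(T4) -> count=2 queue=[] holders={none}
Step 7: wait(T1) -> count=1 queue=[] holders={T1}
Step 8: wait(T4) -> count=0 queue=[] holders={T1,T4}
Step 9: wait(T3) -> count=0 queue=[T3] holders={T1,T4}
Final holders: T1,T4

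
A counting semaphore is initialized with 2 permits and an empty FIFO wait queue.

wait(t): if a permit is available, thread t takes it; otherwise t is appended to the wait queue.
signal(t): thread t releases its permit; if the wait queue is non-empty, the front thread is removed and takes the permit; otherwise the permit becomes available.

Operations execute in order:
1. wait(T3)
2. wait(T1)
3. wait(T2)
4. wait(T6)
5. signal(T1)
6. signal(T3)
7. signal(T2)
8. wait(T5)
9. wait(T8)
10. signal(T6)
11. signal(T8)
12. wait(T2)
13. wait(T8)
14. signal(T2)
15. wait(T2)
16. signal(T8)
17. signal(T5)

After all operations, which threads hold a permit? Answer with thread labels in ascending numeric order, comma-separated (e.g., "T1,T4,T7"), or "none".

Answer: T2

Derivation:
Step 1: wait(T3) -> count=1 queue=[] holders={T3}
Step 2: wait(T1) -> count=0 queue=[] holders={T1,T3}
Step 3: wait(T2) -> count=0 queue=[T2] holders={T1,T3}
Step 4: wait(T6) -> count=0 queue=[T2,T6] holders={T1,T3}
Step 5: signal(T1) -> count=0 queue=[T6] holders={T2,T3}
Step 6: signal(T3) -> count=0 queue=[] holders={T2,T6}
Step 7: signal(T2) -> count=1 queue=[] holders={T6}
Step 8: wait(T5) -> count=0 queue=[] holders={T5,T6}
Step 9: wait(T8) -> count=0 queue=[T8] holders={T5,T6}
Step 10: signal(T6) -> count=0 queue=[] holders={T5,T8}
Step 11: signal(T8) -> count=1 queue=[] holders={T5}
Step 12: wait(T2) -> count=0 queue=[] holders={T2,T5}
Step 13: wait(T8) -> count=0 queue=[T8] holders={T2,T5}
Step 14: signal(T2) -> count=0 queue=[] holders={T5,T8}
Step 15: wait(T2) -> count=0 queue=[T2] holders={T5,T8}
Step 16: signal(T8) -> count=0 queue=[] holders={T2,T5}
Step 17: signal(T5) -> count=1 queue=[] holders={T2}
Final holders: T2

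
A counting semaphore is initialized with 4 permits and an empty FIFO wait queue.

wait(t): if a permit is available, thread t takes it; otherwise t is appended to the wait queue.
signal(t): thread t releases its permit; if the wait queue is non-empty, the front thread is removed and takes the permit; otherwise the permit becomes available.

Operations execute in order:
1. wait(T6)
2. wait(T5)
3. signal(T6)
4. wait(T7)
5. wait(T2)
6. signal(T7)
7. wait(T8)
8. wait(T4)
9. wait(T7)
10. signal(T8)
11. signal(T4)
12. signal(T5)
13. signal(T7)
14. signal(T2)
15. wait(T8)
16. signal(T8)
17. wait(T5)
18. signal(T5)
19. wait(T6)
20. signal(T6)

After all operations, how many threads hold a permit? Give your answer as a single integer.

Step 1: wait(T6) -> count=3 queue=[] holders={T6}
Step 2: wait(T5) -> count=2 queue=[] holders={T5,T6}
Step 3: signal(T6) -> count=3 queue=[] holders={T5}
Step 4: wait(T7) -> count=2 queue=[] holders={T5,T7}
Step 5: wait(T2) -> count=1 queue=[] holders={T2,T5,T7}
Step 6: signal(T7) -> count=2 queue=[] holders={T2,T5}
Step 7: wait(T8) -> count=1 queue=[] holders={T2,T5,T8}
Step 8: wait(T4) -> count=0 queue=[] holders={T2,T4,T5,T8}
Step 9: wait(T7) -> count=0 queue=[T7] holders={T2,T4,T5,T8}
Step 10: signal(T8) -> count=0 queue=[] holders={T2,T4,T5,T7}
Step 11: signal(T4) -> count=1 queue=[] holders={T2,T5,T7}
Step 12: signal(T5) -> count=2 queue=[] holders={T2,T7}
Step 13: signal(T7) -> count=3 queue=[] holders={T2}
Step 14: signal(T2) -> count=4 queue=[] holders={none}
Step 15: wait(T8) -> count=3 queue=[] holders={T8}
Step 16: signal(T8) -> count=4 queue=[] holders={none}
Step 17: wait(T5) -> count=3 queue=[] holders={T5}
Step 18: signal(T5) -> count=4 queue=[] holders={none}
Step 19: wait(T6) -> count=3 queue=[] holders={T6}
Step 20: signal(T6) -> count=4 queue=[] holders={none}
Final holders: {none} -> 0 thread(s)

Answer: 0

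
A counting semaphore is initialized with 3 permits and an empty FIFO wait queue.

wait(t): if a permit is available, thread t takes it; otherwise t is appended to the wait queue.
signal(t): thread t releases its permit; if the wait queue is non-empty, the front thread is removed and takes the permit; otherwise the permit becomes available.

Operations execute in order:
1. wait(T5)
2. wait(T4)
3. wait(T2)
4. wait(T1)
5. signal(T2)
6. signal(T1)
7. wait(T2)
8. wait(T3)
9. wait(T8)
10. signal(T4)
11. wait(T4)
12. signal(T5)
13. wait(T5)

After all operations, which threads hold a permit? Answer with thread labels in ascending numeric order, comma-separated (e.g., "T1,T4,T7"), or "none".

Answer: T2,T3,T8

Derivation:
Step 1: wait(T5) -> count=2 queue=[] holders={T5}
Step 2: wait(T4) -> count=1 queue=[] holders={T4,T5}
Step 3: wait(T2) -> count=0 queue=[] holders={T2,T4,T5}
Step 4: wait(T1) -> count=0 queue=[T1] holders={T2,T4,T5}
Step 5: signal(T2) -> count=0 queue=[] holders={T1,T4,T5}
Step 6: signal(T1) -> count=1 queue=[] holders={T4,T5}
Step 7: wait(T2) -> count=0 queue=[] holders={T2,T4,T5}
Step 8: wait(T3) -> count=0 queue=[T3] holders={T2,T4,T5}
Step 9: wait(T8) -> count=0 queue=[T3,T8] holders={T2,T4,T5}
Step 10: signal(T4) -> count=0 queue=[T8] holders={T2,T3,T5}
Step 11: wait(T4) -> count=0 queue=[T8,T4] holders={T2,T3,T5}
Step 12: signal(T5) -> count=0 queue=[T4] holders={T2,T3,T8}
Step 13: wait(T5) -> count=0 queue=[T4,T5] holders={T2,T3,T8}
Final holders: T2,T3,T8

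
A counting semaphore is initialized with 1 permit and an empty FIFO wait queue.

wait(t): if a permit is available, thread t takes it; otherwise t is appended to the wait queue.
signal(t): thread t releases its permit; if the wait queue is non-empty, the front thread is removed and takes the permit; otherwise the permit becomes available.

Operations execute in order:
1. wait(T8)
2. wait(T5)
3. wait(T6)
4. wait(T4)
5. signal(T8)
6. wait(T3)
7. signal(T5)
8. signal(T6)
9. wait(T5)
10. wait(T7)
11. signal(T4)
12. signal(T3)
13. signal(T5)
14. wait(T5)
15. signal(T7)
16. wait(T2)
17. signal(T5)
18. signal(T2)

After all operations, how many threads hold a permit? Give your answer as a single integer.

Answer: 0

Derivation:
Step 1: wait(T8) -> count=0 queue=[] holders={T8}
Step 2: wait(T5) -> count=0 queue=[T5] holders={T8}
Step 3: wait(T6) -> count=0 queue=[T5,T6] holders={T8}
Step 4: wait(T4) -> count=0 queue=[T5,T6,T4] holders={T8}
Step 5: signal(T8) -> count=0 queue=[T6,T4] holders={T5}
Step 6: wait(T3) -> count=0 queue=[T6,T4,T3] holders={T5}
Step 7: signal(T5) -> count=0 queue=[T4,T3] holders={T6}
Step 8: signal(T6) -> count=0 queue=[T3] holders={T4}
Step 9: wait(T5) -> count=0 queue=[T3,T5] holders={T4}
Step 10: wait(T7) -> count=0 queue=[T3,T5,T7] holders={T4}
Step 11: signal(T4) -> count=0 queue=[T5,T7] holders={T3}
Step 12: signal(T3) -> count=0 queue=[T7] holders={T5}
Step 13: signal(T5) -> count=0 queue=[] holders={T7}
Step 14: wait(T5) -> count=0 queue=[T5] holders={T7}
Step 15: signal(T7) -> count=0 queue=[] holders={T5}
Step 16: wait(T2) -> count=0 queue=[T2] holders={T5}
Step 17: signal(T5) -> count=0 queue=[] holders={T2}
Step 18: signal(T2) -> count=1 queue=[] holders={none}
Final holders: {none} -> 0 thread(s)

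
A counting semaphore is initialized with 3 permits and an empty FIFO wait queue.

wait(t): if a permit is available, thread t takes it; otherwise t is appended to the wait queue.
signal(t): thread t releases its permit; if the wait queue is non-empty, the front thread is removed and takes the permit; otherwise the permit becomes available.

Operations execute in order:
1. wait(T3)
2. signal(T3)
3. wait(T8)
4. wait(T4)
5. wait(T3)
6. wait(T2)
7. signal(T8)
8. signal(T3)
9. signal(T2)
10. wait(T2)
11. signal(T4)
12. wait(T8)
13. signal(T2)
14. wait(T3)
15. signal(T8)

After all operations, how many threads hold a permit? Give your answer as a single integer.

Answer: 1

Derivation:
Step 1: wait(T3) -> count=2 queue=[] holders={T3}
Step 2: signal(T3) -> count=3 queue=[] holders={none}
Step 3: wait(T8) -> count=2 queue=[] holders={T8}
Step 4: wait(T4) -> count=1 queue=[] holders={T4,T8}
Step 5: wait(T3) -> count=0 queue=[] holders={T3,T4,T8}
Step 6: wait(T2) -> count=0 queue=[T2] holders={T3,T4,T8}
Step 7: signal(T8) -> count=0 queue=[] holders={T2,T3,T4}
Step 8: signal(T3) -> count=1 queue=[] holders={T2,T4}
Step 9: signal(T2) -> count=2 queue=[] holders={T4}
Step 10: wait(T2) -> count=1 queue=[] holders={T2,T4}
Step 11: signal(T4) -> count=2 queue=[] holders={T2}
Step 12: wait(T8) -> count=1 queue=[] holders={T2,T8}
Step 13: signal(T2) -> count=2 queue=[] holders={T8}
Step 14: wait(T3) -> count=1 queue=[] holders={T3,T8}
Step 15: signal(T8) -> count=2 queue=[] holders={T3}
Final holders: {T3} -> 1 thread(s)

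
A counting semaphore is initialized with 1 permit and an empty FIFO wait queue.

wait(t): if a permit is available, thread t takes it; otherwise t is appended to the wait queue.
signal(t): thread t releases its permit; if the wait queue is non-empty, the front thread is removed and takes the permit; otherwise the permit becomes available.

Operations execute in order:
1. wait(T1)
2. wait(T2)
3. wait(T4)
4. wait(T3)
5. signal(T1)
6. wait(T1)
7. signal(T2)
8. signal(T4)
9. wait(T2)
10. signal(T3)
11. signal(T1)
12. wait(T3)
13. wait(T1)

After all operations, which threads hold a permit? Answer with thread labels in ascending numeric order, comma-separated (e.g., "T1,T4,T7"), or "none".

Step 1: wait(T1) -> count=0 queue=[] holders={T1}
Step 2: wait(T2) -> count=0 queue=[T2] holders={T1}
Step 3: wait(T4) -> count=0 queue=[T2,T4] holders={T1}
Step 4: wait(T3) -> count=0 queue=[T2,T4,T3] holders={T1}
Step 5: signal(T1) -> count=0 queue=[T4,T3] holders={T2}
Step 6: wait(T1) -> count=0 queue=[T4,T3,T1] holders={T2}
Step 7: signal(T2) -> count=0 queue=[T3,T1] holders={T4}
Step 8: signal(T4) -> count=0 queue=[T1] holders={T3}
Step 9: wait(T2) -> count=0 queue=[T1,T2] holders={T3}
Step 10: signal(T3) -> count=0 queue=[T2] holders={T1}
Step 11: signal(T1) -> count=0 queue=[] holders={T2}
Step 12: wait(T3) -> count=0 queue=[T3] holders={T2}
Step 13: wait(T1) -> count=0 queue=[T3,T1] holders={T2}
Final holders: T2

Answer: T2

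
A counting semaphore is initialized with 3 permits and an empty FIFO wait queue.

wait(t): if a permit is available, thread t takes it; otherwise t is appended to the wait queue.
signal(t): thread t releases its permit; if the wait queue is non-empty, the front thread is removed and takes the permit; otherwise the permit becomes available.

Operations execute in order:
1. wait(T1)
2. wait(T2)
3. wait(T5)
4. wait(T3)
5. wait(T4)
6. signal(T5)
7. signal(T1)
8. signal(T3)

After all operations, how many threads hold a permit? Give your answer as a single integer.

Step 1: wait(T1) -> count=2 queue=[] holders={T1}
Step 2: wait(T2) -> count=1 queue=[] holders={T1,T2}
Step 3: wait(T5) -> count=0 queue=[] holders={T1,T2,T5}
Step 4: wait(T3) -> count=0 queue=[T3] holders={T1,T2,T5}
Step 5: wait(T4) -> count=0 queue=[T3,T4] holders={T1,T2,T5}
Step 6: signal(T5) -> count=0 queue=[T4] holders={T1,T2,T3}
Step 7: signal(T1) -> count=0 queue=[] holders={T2,T3,T4}
Step 8: signal(T3) -> count=1 queue=[] holders={T2,T4}
Final holders: {T2,T4} -> 2 thread(s)

Answer: 2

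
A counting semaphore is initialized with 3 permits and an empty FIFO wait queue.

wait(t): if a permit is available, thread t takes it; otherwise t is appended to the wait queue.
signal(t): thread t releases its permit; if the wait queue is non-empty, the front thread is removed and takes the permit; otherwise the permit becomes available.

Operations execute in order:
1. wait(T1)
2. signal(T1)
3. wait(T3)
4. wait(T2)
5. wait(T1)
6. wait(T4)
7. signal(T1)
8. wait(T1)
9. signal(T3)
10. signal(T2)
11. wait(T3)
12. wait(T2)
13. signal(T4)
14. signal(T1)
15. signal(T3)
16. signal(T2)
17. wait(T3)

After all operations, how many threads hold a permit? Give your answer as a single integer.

Step 1: wait(T1) -> count=2 queue=[] holders={T1}
Step 2: signal(T1) -> count=3 queue=[] holders={none}
Step 3: wait(T3) -> count=2 queue=[] holders={T3}
Step 4: wait(T2) -> count=1 queue=[] holders={T2,T3}
Step 5: wait(T1) -> count=0 queue=[] holders={T1,T2,T3}
Step 6: wait(T4) -> count=0 queue=[T4] holders={T1,T2,T3}
Step 7: signal(T1) -> count=0 queue=[] holders={T2,T3,T4}
Step 8: wait(T1) -> count=0 queue=[T1] holders={T2,T3,T4}
Step 9: signal(T3) -> count=0 queue=[] holders={T1,T2,T4}
Step 10: signal(T2) -> count=1 queue=[] holders={T1,T4}
Step 11: wait(T3) -> count=0 queue=[] holders={T1,T3,T4}
Step 12: wait(T2) -> count=0 queue=[T2] holders={T1,T3,T4}
Step 13: signal(T4) -> count=0 queue=[] holders={T1,T2,T3}
Step 14: signal(T1) -> count=1 queue=[] holders={T2,T3}
Step 15: signal(T3) -> count=2 queue=[] holders={T2}
Step 16: signal(T2) -> count=3 queue=[] holders={none}
Step 17: wait(T3) -> count=2 queue=[] holders={T3}
Final holders: {T3} -> 1 thread(s)

Answer: 1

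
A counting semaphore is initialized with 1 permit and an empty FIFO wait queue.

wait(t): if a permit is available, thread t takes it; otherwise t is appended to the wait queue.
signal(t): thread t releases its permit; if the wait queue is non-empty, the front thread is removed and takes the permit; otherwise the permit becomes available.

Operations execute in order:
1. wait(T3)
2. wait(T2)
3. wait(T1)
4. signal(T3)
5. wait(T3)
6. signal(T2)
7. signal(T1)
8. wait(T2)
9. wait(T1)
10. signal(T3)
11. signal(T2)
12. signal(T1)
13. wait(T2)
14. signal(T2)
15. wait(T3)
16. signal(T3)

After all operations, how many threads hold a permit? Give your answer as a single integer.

Step 1: wait(T3) -> count=0 queue=[] holders={T3}
Step 2: wait(T2) -> count=0 queue=[T2] holders={T3}
Step 3: wait(T1) -> count=0 queue=[T2,T1] holders={T3}
Step 4: signal(T3) -> count=0 queue=[T1] holders={T2}
Step 5: wait(T3) -> count=0 queue=[T1,T3] holders={T2}
Step 6: signal(T2) -> count=0 queue=[T3] holders={T1}
Step 7: signal(T1) -> count=0 queue=[] holders={T3}
Step 8: wait(T2) -> count=0 queue=[T2] holders={T3}
Step 9: wait(T1) -> count=0 queue=[T2,T1] holders={T3}
Step 10: signal(T3) -> count=0 queue=[T1] holders={T2}
Step 11: signal(T2) -> count=0 queue=[] holders={T1}
Step 12: signal(T1) -> count=1 queue=[] holders={none}
Step 13: wait(T2) -> count=0 queue=[] holders={T2}
Step 14: signal(T2) -> count=1 queue=[] holders={none}
Step 15: wait(T3) -> count=0 queue=[] holders={T3}
Step 16: signal(T3) -> count=1 queue=[] holders={none}
Final holders: {none} -> 0 thread(s)

Answer: 0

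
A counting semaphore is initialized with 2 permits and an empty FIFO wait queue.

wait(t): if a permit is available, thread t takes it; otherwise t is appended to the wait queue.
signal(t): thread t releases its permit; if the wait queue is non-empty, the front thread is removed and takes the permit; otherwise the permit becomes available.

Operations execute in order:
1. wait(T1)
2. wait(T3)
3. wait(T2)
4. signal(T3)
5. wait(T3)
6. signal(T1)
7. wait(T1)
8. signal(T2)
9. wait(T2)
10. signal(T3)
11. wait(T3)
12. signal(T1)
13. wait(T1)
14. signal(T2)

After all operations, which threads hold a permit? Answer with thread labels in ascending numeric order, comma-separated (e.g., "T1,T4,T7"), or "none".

Step 1: wait(T1) -> count=1 queue=[] holders={T1}
Step 2: wait(T3) -> count=0 queue=[] holders={T1,T3}
Step 3: wait(T2) -> count=0 queue=[T2] holders={T1,T3}
Step 4: signal(T3) -> count=0 queue=[] holders={T1,T2}
Step 5: wait(T3) -> count=0 queue=[T3] holders={T1,T2}
Step 6: signal(T1) -> count=0 queue=[] holders={T2,T3}
Step 7: wait(T1) -> count=0 queue=[T1] holders={T2,T3}
Step 8: signal(T2) -> count=0 queue=[] holders={T1,T3}
Step 9: wait(T2) -> count=0 queue=[T2] holders={T1,T3}
Step 10: signal(T3) -> count=0 queue=[] holders={T1,T2}
Step 11: wait(T3) -> count=0 queue=[T3] holders={T1,T2}
Step 12: signal(T1) -> count=0 queue=[] holders={T2,T3}
Step 13: wait(T1) -> count=0 queue=[T1] holders={T2,T3}
Step 14: signal(T2) -> count=0 queue=[] holders={T1,T3}
Final holders: T1,T3

Answer: T1,T3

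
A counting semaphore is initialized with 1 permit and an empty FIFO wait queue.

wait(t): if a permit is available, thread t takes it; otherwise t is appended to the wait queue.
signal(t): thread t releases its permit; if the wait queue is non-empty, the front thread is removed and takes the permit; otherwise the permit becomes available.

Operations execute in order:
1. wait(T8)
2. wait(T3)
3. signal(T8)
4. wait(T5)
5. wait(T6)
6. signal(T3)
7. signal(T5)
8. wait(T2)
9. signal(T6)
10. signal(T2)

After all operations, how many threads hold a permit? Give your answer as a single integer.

Answer: 0

Derivation:
Step 1: wait(T8) -> count=0 queue=[] holders={T8}
Step 2: wait(T3) -> count=0 queue=[T3] holders={T8}
Step 3: signal(T8) -> count=0 queue=[] holders={T3}
Step 4: wait(T5) -> count=0 queue=[T5] holders={T3}
Step 5: wait(T6) -> count=0 queue=[T5,T6] holders={T3}
Step 6: signal(T3) -> count=0 queue=[T6] holders={T5}
Step 7: signal(T5) -> count=0 queue=[] holders={T6}
Step 8: wait(T2) -> count=0 queue=[T2] holders={T6}
Step 9: signal(T6) -> count=0 queue=[] holders={T2}
Step 10: signal(T2) -> count=1 queue=[] holders={none}
Final holders: {none} -> 0 thread(s)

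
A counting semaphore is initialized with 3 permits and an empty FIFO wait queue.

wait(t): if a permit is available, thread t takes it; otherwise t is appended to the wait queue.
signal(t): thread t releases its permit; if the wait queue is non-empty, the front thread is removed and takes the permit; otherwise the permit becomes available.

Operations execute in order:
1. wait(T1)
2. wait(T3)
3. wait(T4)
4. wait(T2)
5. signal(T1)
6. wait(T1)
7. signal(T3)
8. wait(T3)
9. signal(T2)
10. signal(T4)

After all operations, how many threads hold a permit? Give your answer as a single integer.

Step 1: wait(T1) -> count=2 queue=[] holders={T1}
Step 2: wait(T3) -> count=1 queue=[] holders={T1,T3}
Step 3: wait(T4) -> count=0 queue=[] holders={T1,T3,T4}
Step 4: wait(T2) -> count=0 queue=[T2] holders={T1,T3,T4}
Step 5: signal(T1) -> count=0 queue=[] holders={T2,T3,T4}
Step 6: wait(T1) -> count=0 queue=[T1] holders={T2,T3,T4}
Step 7: signal(T3) -> count=0 queue=[] holders={T1,T2,T4}
Step 8: wait(T3) -> count=0 queue=[T3] holders={T1,T2,T4}
Step 9: signal(T2) -> count=0 queue=[] holders={T1,T3,T4}
Step 10: signal(T4) -> count=1 queue=[] holders={T1,T3}
Final holders: {T1,T3} -> 2 thread(s)

Answer: 2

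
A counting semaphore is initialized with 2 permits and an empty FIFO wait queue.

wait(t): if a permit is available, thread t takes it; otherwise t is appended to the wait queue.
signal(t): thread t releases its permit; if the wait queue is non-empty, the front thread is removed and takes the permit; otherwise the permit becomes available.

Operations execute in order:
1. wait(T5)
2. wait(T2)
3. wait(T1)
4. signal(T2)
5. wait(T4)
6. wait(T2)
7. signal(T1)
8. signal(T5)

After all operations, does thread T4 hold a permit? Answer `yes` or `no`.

Step 1: wait(T5) -> count=1 queue=[] holders={T5}
Step 2: wait(T2) -> count=0 queue=[] holders={T2,T5}
Step 3: wait(T1) -> count=0 queue=[T1] holders={T2,T5}
Step 4: signal(T2) -> count=0 queue=[] holders={T1,T5}
Step 5: wait(T4) -> count=0 queue=[T4] holders={T1,T5}
Step 6: wait(T2) -> count=0 queue=[T4,T2] holders={T1,T5}
Step 7: signal(T1) -> count=0 queue=[T2] holders={T4,T5}
Step 8: signal(T5) -> count=0 queue=[] holders={T2,T4}
Final holders: {T2,T4} -> T4 in holders

Answer: yes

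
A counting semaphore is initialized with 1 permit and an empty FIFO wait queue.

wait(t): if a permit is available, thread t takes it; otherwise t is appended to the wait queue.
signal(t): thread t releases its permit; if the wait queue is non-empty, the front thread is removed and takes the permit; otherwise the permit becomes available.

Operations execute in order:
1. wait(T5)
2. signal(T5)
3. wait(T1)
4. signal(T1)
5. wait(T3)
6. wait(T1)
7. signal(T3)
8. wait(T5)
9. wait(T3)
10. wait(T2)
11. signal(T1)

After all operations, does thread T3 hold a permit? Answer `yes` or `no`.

Answer: no

Derivation:
Step 1: wait(T5) -> count=0 queue=[] holders={T5}
Step 2: signal(T5) -> count=1 queue=[] holders={none}
Step 3: wait(T1) -> count=0 queue=[] holders={T1}
Step 4: signal(T1) -> count=1 queue=[] holders={none}
Step 5: wait(T3) -> count=0 queue=[] holders={T3}
Step 6: wait(T1) -> count=0 queue=[T1] holders={T3}
Step 7: signal(T3) -> count=0 queue=[] holders={T1}
Step 8: wait(T5) -> count=0 queue=[T5] holders={T1}
Step 9: wait(T3) -> count=0 queue=[T5,T3] holders={T1}
Step 10: wait(T2) -> count=0 queue=[T5,T3,T2] holders={T1}
Step 11: signal(T1) -> count=0 queue=[T3,T2] holders={T5}
Final holders: {T5} -> T3 not in holders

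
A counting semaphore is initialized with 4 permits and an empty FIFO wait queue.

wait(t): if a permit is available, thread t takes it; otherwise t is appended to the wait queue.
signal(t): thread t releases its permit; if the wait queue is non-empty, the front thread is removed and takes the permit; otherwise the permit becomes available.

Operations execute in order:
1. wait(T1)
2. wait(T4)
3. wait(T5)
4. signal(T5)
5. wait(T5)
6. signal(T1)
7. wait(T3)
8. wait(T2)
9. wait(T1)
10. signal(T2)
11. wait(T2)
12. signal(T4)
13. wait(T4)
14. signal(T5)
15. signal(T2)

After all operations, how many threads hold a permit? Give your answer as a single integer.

Answer: 3

Derivation:
Step 1: wait(T1) -> count=3 queue=[] holders={T1}
Step 2: wait(T4) -> count=2 queue=[] holders={T1,T4}
Step 3: wait(T5) -> count=1 queue=[] holders={T1,T4,T5}
Step 4: signal(T5) -> count=2 queue=[] holders={T1,T4}
Step 5: wait(T5) -> count=1 queue=[] holders={T1,T4,T5}
Step 6: signal(T1) -> count=2 queue=[] holders={T4,T5}
Step 7: wait(T3) -> count=1 queue=[] holders={T3,T4,T5}
Step 8: wait(T2) -> count=0 queue=[] holders={T2,T3,T4,T5}
Step 9: wait(T1) -> count=0 queue=[T1] holders={T2,T3,T4,T5}
Step 10: signal(T2) -> count=0 queue=[] holders={T1,T3,T4,T5}
Step 11: wait(T2) -> count=0 queue=[T2] holders={T1,T3,T4,T5}
Step 12: signal(T4) -> count=0 queue=[] holders={T1,T2,T3,T5}
Step 13: wait(T4) -> count=0 queue=[T4] holders={T1,T2,T3,T5}
Step 14: signal(T5) -> count=0 queue=[] holders={T1,T2,T3,T4}
Step 15: signal(T2) -> count=1 queue=[] holders={T1,T3,T4}
Final holders: {T1,T3,T4} -> 3 thread(s)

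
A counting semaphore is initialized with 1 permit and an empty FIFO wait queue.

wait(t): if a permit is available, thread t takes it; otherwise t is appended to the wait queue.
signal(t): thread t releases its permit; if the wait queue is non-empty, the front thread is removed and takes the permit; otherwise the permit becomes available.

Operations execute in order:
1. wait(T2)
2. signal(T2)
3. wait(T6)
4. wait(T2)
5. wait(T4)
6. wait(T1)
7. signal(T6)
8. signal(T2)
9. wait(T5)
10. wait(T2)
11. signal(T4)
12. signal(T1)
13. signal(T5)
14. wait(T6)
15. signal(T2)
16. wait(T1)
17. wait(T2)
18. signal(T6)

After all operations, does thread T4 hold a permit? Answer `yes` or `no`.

Answer: no

Derivation:
Step 1: wait(T2) -> count=0 queue=[] holders={T2}
Step 2: signal(T2) -> count=1 queue=[] holders={none}
Step 3: wait(T6) -> count=0 queue=[] holders={T6}
Step 4: wait(T2) -> count=0 queue=[T2] holders={T6}
Step 5: wait(T4) -> count=0 queue=[T2,T4] holders={T6}
Step 6: wait(T1) -> count=0 queue=[T2,T4,T1] holders={T6}
Step 7: signal(T6) -> count=0 queue=[T4,T1] holders={T2}
Step 8: signal(T2) -> count=0 queue=[T1] holders={T4}
Step 9: wait(T5) -> count=0 queue=[T1,T5] holders={T4}
Step 10: wait(T2) -> count=0 queue=[T1,T5,T2] holders={T4}
Step 11: signal(T4) -> count=0 queue=[T5,T2] holders={T1}
Step 12: signal(T1) -> count=0 queue=[T2] holders={T5}
Step 13: signal(T5) -> count=0 queue=[] holders={T2}
Step 14: wait(T6) -> count=0 queue=[T6] holders={T2}
Step 15: signal(T2) -> count=0 queue=[] holders={T6}
Step 16: wait(T1) -> count=0 queue=[T1] holders={T6}
Step 17: wait(T2) -> count=0 queue=[T1,T2] holders={T6}
Step 18: signal(T6) -> count=0 queue=[T2] holders={T1}
Final holders: {T1} -> T4 not in holders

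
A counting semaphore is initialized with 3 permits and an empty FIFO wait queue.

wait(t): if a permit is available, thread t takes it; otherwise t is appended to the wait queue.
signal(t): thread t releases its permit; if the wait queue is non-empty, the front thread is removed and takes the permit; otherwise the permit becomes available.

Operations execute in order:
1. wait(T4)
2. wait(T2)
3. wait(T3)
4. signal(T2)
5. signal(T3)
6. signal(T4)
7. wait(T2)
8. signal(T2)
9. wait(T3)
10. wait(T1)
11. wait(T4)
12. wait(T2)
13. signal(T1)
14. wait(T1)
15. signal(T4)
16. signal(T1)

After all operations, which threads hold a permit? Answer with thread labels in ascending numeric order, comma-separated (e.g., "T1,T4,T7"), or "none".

Answer: T2,T3

Derivation:
Step 1: wait(T4) -> count=2 queue=[] holders={T4}
Step 2: wait(T2) -> count=1 queue=[] holders={T2,T4}
Step 3: wait(T3) -> count=0 queue=[] holders={T2,T3,T4}
Step 4: signal(T2) -> count=1 queue=[] holders={T3,T4}
Step 5: signal(T3) -> count=2 queue=[] holders={T4}
Step 6: signal(T4) -> count=3 queue=[] holders={none}
Step 7: wait(T2) -> count=2 queue=[] holders={T2}
Step 8: signal(T2) -> count=3 queue=[] holders={none}
Step 9: wait(T3) -> count=2 queue=[] holders={T3}
Step 10: wait(T1) -> count=1 queue=[] holders={T1,T3}
Step 11: wait(T4) -> count=0 queue=[] holders={T1,T3,T4}
Step 12: wait(T2) -> count=0 queue=[T2] holders={T1,T3,T4}
Step 13: signal(T1) -> count=0 queue=[] holders={T2,T3,T4}
Step 14: wait(T1) -> count=0 queue=[T1] holders={T2,T3,T4}
Step 15: signal(T4) -> count=0 queue=[] holders={T1,T2,T3}
Step 16: signal(T1) -> count=1 queue=[] holders={T2,T3}
Final holders: T2,T3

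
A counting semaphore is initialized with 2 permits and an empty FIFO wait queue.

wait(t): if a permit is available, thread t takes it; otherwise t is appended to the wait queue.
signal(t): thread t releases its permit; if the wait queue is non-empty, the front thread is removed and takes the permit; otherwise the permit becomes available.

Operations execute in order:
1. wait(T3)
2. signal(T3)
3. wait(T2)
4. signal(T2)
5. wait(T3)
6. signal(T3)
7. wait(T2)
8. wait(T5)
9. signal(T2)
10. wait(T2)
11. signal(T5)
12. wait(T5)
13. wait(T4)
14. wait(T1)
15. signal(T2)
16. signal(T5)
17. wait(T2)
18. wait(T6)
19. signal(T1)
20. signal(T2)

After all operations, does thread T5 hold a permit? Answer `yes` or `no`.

Answer: no

Derivation:
Step 1: wait(T3) -> count=1 queue=[] holders={T3}
Step 2: signal(T3) -> count=2 queue=[] holders={none}
Step 3: wait(T2) -> count=1 queue=[] holders={T2}
Step 4: signal(T2) -> count=2 queue=[] holders={none}
Step 5: wait(T3) -> count=1 queue=[] holders={T3}
Step 6: signal(T3) -> count=2 queue=[] holders={none}
Step 7: wait(T2) -> count=1 queue=[] holders={T2}
Step 8: wait(T5) -> count=0 queue=[] holders={T2,T5}
Step 9: signal(T2) -> count=1 queue=[] holders={T5}
Step 10: wait(T2) -> count=0 queue=[] holders={T2,T5}
Step 11: signal(T5) -> count=1 queue=[] holders={T2}
Step 12: wait(T5) -> count=0 queue=[] holders={T2,T5}
Step 13: wait(T4) -> count=0 queue=[T4] holders={T2,T5}
Step 14: wait(T1) -> count=0 queue=[T4,T1] holders={T2,T5}
Step 15: signal(T2) -> count=0 queue=[T1] holders={T4,T5}
Step 16: signal(T5) -> count=0 queue=[] holders={T1,T4}
Step 17: wait(T2) -> count=0 queue=[T2] holders={T1,T4}
Step 18: wait(T6) -> count=0 queue=[T2,T6] holders={T1,T4}
Step 19: signal(T1) -> count=0 queue=[T6] holders={T2,T4}
Step 20: signal(T2) -> count=0 queue=[] holders={T4,T6}
Final holders: {T4,T6} -> T5 not in holders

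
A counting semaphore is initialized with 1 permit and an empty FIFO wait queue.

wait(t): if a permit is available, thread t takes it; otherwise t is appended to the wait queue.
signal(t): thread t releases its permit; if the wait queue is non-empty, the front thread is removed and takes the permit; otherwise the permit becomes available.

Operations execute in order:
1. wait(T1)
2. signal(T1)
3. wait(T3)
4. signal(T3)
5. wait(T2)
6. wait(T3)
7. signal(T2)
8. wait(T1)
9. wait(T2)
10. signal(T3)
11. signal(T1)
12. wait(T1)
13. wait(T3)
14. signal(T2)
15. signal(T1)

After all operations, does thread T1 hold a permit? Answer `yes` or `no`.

Answer: no

Derivation:
Step 1: wait(T1) -> count=0 queue=[] holders={T1}
Step 2: signal(T1) -> count=1 queue=[] holders={none}
Step 3: wait(T3) -> count=0 queue=[] holders={T3}
Step 4: signal(T3) -> count=1 queue=[] holders={none}
Step 5: wait(T2) -> count=0 queue=[] holders={T2}
Step 6: wait(T3) -> count=0 queue=[T3] holders={T2}
Step 7: signal(T2) -> count=0 queue=[] holders={T3}
Step 8: wait(T1) -> count=0 queue=[T1] holders={T3}
Step 9: wait(T2) -> count=0 queue=[T1,T2] holders={T3}
Step 10: signal(T3) -> count=0 queue=[T2] holders={T1}
Step 11: signal(T1) -> count=0 queue=[] holders={T2}
Step 12: wait(T1) -> count=0 queue=[T1] holders={T2}
Step 13: wait(T3) -> count=0 queue=[T1,T3] holders={T2}
Step 14: signal(T2) -> count=0 queue=[T3] holders={T1}
Step 15: signal(T1) -> count=0 queue=[] holders={T3}
Final holders: {T3} -> T1 not in holders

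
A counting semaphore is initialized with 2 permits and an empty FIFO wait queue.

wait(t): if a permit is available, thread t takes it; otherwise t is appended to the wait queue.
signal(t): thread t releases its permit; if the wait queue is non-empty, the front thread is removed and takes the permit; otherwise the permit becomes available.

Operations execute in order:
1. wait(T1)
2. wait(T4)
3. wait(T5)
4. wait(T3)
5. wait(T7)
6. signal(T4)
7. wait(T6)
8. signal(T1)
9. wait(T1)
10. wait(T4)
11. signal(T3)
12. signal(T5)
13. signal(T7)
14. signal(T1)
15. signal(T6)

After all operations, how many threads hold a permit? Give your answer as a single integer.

Step 1: wait(T1) -> count=1 queue=[] holders={T1}
Step 2: wait(T4) -> count=0 queue=[] holders={T1,T4}
Step 3: wait(T5) -> count=0 queue=[T5] holders={T1,T4}
Step 4: wait(T3) -> count=0 queue=[T5,T3] holders={T1,T4}
Step 5: wait(T7) -> count=0 queue=[T5,T3,T7] holders={T1,T4}
Step 6: signal(T4) -> count=0 queue=[T3,T7] holders={T1,T5}
Step 7: wait(T6) -> count=0 queue=[T3,T7,T6] holders={T1,T5}
Step 8: signal(T1) -> count=0 queue=[T7,T6] holders={T3,T5}
Step 9: wait(T1) -> count=0 queue=[T7,T6,T1] holders={T3,T5}
Step 10: wait(T4) -> count=0 queue=[T7,T6,T1,T4] holders={T3,T5}
Step 11: signal(T3) -> count=0 queue=[T6,T1,T4] holders={T5,T7}
Step 12: signal(T5) -> count=0 queue=[T1,T4] holders={T6,T7}
Step 13: signal(T7) -> count=0 queue=[T4] holders={T1,T6}
Step 14: signal(T1) -> count=0 queue=[] holders={T4,T6}
Step 15: signal(T6) -> count=1 queue=[] holders={T4}
Final holders: {T4} -> 1 thread(s)

Answer: 1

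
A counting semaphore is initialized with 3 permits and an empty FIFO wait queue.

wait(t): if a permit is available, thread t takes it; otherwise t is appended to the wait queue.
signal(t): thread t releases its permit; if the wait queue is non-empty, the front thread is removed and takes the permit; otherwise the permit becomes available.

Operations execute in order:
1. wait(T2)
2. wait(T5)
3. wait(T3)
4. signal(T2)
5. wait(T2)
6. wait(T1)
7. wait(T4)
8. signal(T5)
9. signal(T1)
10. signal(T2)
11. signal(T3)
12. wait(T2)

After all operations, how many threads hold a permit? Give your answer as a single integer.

Answer: 2

Derivation:
Step 1: wait(T2) -> count=2 queue=[] holders={T2}
Step 2: wait(T5) -> count=1 queue=[] holders={T2,T5}
Step 3: wait(T3) -> count=0 queue=[] holders={T2,T3,T5}
Step 4: signal(T2) -> count=1 queue=[] holders={T3,T5}
Step 5: wait(T2) -> count=0 queue=[] holders={T2,T3,T5}
Step 6: wait(T1) -> count=0 queue=[T1] holders={T2,T3,T5}
Step 7: wait(T4) -> count=0 queue=[T1,T4] holders={T2,T3,T5}
Step 8: signal(T5) -> count=0 queue=[T4] holders={T1,T2,T3}
Step 9: signal(T1) -> count=0 queue=[] holders={T2,T3,T4}
Step 10: signal(T2) -> count=1 queue=[] holders={T3,T4}
Step 11: signal(T3) -> count=2 queue=[] holders={T4}
Step 12: wait(T2) -> count=1 queue=[] holders={T2,T4}
Final holders: {T2,T4} -> 2 thread(s)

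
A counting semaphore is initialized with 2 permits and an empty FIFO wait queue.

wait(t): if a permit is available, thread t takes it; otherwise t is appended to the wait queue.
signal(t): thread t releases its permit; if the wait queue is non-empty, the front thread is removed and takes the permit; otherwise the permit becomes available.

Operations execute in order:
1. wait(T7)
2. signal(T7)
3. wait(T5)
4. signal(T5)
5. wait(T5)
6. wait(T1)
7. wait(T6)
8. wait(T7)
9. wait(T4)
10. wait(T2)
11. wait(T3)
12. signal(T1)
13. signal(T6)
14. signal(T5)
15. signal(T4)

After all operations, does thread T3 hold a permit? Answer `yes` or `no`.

Step 1: wait(T7) -> count=1 queue=[] holders={T7}
Step 2: signal(T7) -> count=2 queue=[] holders={none}
Step 3: wait(T5) -> count=1 queue=[] holders={T5}
Step 4: signal(T5) -> count=2 queue=[] holders={none}
Step 5: wait(T5) -> count=1 queue=[] holders={T5}
Step 6: wait(T1) -> count=0 queue=[] holders={T1,T5}
Step 7: wait(T6) -> count=0 queue=[T6] holders={T1,T5}
Step 8: wait(T7) -> count=0 queue=[T6,T7] holders={T1,T5}
Step 9: wait(T4) -> count=0 queue=[T6,T7,T4] holders={T1,T5}
Step 10: wait(T2) -> count=0 queue=[T6,T7,T4,T2] holders={T1,T5}
Step 11: wait(T3) -> count=0 queue=[T6,T7,T4,T2,T3] holders={T1,T5}
Step 12: signal(T1) -> count=0 queue=[T7,T4,T2,T3] holders={T5,T6}
Step 13: signal(T6) -> count=0 queue=[T4,T2,T3] holders={T5,T7}
Step 14: signal(T5) -> count=0 queue=[T2,T3] holders={T4,T7}
Step 15: signal(T4) -> count=0 queue=[T3] holders={T2,T7}
Final holders: {T2,T7} -> T3 not in holders

Answer: no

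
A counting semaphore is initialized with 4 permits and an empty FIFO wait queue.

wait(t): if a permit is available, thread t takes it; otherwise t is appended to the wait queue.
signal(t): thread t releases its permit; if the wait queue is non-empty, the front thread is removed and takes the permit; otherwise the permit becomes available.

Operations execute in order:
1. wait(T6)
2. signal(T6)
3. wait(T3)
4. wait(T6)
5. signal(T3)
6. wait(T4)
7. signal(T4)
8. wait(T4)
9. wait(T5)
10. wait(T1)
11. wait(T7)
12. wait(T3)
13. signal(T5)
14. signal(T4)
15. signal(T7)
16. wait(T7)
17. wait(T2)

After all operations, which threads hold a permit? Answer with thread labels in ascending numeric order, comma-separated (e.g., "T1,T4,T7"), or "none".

Step 1: wait(T6) -> count=3 queue=[] holders={T6}
Step 2: signal(T6) -> count=4 queue=[] holders={none}
Step 3: wait(T3) -> count=3 queue=[] holders={T3}
Step 4: wait(T6) -> count=2 queue=[] holders={T3,T6}
Step 5: signal(T3) -> count=3 queue=[] holders={T6}
Step 6: wait(T4) -> count=2 queue=[] holders={T4,T6}
Step 7: signal(T4) -> count=3 queue=[] holders={T6}
Step 8: wait(T4) -> count=2 queue=[] holders={T4,T6}
Step 9: wait(T5) -> count=1 queue=[] holders={T4,T5,T6}
Step 10: wait(T1) -> count=0 queue=[] holders={T1,T4,T5,T6}
Step 11: wait(T7) -> count=0 queue=[T7] holders={T1,T4,T5,T6}
Step 12: wait(T3) -> count=0 queue=[T7,T3] holders={T1,T4,T5,T6}
Step 13: signal(T5) -> count=0 queue=[T3] holders={T1,T4,T6,T7}
Step 14: signal(T4) -> count=0 queue=[] holders={T1,T3,T6,T7}
Step 15: signal(T7) -> count=1 queue=[] holders={T1,T3,T6}
Step 16: wait(T7) -> count=0 queue=[] holders={T1,T3,T6,T7}
Step 17: wait(T2) -> count=0 queue=[T2] holders={T1,T3,T6,T7}
Final holders: T1,T3,T6,T7

Answer: T1,T3,T6,T7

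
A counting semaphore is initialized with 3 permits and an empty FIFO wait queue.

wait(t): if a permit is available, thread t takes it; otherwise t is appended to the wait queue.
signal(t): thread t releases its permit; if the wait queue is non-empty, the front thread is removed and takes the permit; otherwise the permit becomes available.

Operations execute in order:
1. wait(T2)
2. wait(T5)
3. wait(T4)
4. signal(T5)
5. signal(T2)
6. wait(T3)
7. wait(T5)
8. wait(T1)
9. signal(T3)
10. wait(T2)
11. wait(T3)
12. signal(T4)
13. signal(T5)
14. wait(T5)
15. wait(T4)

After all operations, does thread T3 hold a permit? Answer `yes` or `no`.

Answer: yes

Derivation:
Step 1: wait(T2) -> count=2 queue=[] holders={T2}
Step 2: wait(T5) -> count=1 queue=[] holders={T2,T5}
Step 3: wait(T4) -> count=0 queue=[] holders={T2,T4,T5}
Step 4: signal(T5) -> count=1 queue=[] holders={T2,T4}
Step 5: signal(T2) -> count=2 queue=[] holders={T4}
Step 6: wait(T3) -> count=1 queue=[] holders={T3,T4}
Step 7: wait(T5) -> count=0 queue=[] holders={T3,T4,T5}
Step 8: wait(T1) -> count=0 queue=[T1] holders={T3,T4,T5}
Step 9: signal(T3) -> count=0 queue=[] holders={T1,T4,T5}
Step 10: wait(T2) -> count=0 queue=[T2] holders={T1,T4,T5}
Step 11: wait(T3) -> count=0 queue=[T2,T3] holders={T1,T4,T5}
Step 12: signal(T4) -> count=0 queue=[T3] holders={T1,T2,T5}
Step 13: signal(T5) -> count=0 queue=[] holders={T1,T2,T3}
Step 14: wait(T5) -> count=0 queue=[T5] holders={T1,T2,T3}
Step 15: wait(T4) -> count=0 queue=[T5,T4] holders={T1,T2,T3}
Final holders: {T1,T2,T3} -> T3 in holders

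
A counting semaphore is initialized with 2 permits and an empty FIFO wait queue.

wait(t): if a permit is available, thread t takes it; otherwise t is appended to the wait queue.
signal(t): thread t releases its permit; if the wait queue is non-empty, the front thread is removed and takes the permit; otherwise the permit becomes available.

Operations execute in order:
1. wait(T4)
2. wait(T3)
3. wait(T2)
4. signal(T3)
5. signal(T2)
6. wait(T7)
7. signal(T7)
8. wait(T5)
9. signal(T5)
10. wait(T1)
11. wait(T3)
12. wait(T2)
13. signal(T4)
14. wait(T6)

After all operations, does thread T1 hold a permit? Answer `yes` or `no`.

Step 1: wait(T4) -> count=1 queue=[] holders={T4}
Step 2: wait(T3) -> count=0 queue=[] holders={T3,T4}
Step 3: wait(T2) -> count=0 queue=[T2] holders={T3,T4}
Step 4: signal(T3) -> count=0 queue=[] holders={T2,T4}
Step 5: signal(T2) -> count=1 queue=[] holders={T4}
Step 6: wait(T7) -> count=0 queue=[] holders={T4,T7}
Step 7: signal(T7) -> count=1 queue=[] holders={T4}
Step 8: wait(T5) -> count=0 queue=[] holders={T4,T5}
Step 9: signal(T5) -> count=1 queue=[] holders={T4}
Step 10: wait(T1) -> count=0 queue=[] holders={T1,T4}
Step 11: wait(T3) -> count=0 queue=[T3] holders={T1,T4}
Step 12: wait(T2) -> count=0 queue=[T3,T2] holders={T1,T4}
Step 13: signal(T4) -> count=0 queue=[T2] holders={T1,T3}
Step 14: wait(T6) -> count=0 queue=[T2,T6] holders={T1,T3}
Final holders: {T1,T3} -> T1 in holders

Answer: yes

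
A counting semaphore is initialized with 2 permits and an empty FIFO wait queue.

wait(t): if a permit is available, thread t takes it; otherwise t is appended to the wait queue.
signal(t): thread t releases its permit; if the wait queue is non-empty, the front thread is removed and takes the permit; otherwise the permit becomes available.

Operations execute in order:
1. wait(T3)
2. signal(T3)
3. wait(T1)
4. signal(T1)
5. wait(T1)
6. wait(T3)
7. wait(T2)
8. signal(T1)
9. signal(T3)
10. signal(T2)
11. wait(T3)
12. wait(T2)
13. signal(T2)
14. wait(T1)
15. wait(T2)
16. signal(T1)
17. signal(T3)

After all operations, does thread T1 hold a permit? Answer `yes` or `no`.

Step 1: wait(T3) -> count=1 queue=[] holders={T3}
Step 2: signal(T3) -> count=2 queue=[] holders={none}
Step 3: wait(T1) -> count=1 queue=[] holders={T1}
Step 4: signal(T1) -> count=2 queue=[] holders={none}
Step 5: wait(T1) -> count=1 queue=[] holders={T1}
Step 6: wait(T3) -> count=0 queue=[] holders={T1,T3}
Step 7: wait(T2) -> count=0 queue=[T2] holders={T1,T3}
Step 8: signal(T1) -> count=0 queue=[] holders={T2,T3}
Step 9: signal(T3) -> count=1 queue=[] holders={T2}
Step 10: signal(T2) -> count=2 queue=[] holders={none}
Step 11: wait(T3) -> count=1 queue=[] holders={T3}
Step 12: wait(T2) -> count=0 queue=[] holders={T2,T3}
Step 13: signal(T2) -> count=1 queue=[] holders={T3}
Step 14: wait(T1) -> count=0 queue=[] holders={T1,T3}
Step 15: wait(T2) -> count=0 queue=[T2] holders={T1,T3}
Step 16: signal(T1) -> count=0 queue=[] holders={T2,T3}
Step 17: signal(T3) -> count=1 queue=[] holders={T2}
Final holders: {T2} -> T1 not in holders

Answer: no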